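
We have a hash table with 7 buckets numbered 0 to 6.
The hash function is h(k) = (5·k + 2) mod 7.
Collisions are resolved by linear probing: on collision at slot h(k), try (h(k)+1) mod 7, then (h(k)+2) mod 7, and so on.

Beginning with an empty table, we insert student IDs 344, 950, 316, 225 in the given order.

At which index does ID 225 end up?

2

344: h=0 => slot 0
950: h=6 => slot 6
316: h=0, probe 0,1 => slot 1
225: h=0, probe 0,1,2 => slot 2
Table: [344, 316, 225, -, -, -, 950]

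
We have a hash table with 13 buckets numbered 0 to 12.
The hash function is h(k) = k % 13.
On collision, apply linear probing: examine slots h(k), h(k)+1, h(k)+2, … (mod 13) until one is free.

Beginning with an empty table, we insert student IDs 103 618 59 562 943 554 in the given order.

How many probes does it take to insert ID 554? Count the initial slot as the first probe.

3

Insert 103: h=12, slot 12 empty => index 12.
Insert 618: h=7, slot 7 empty => index 7.
Insert 59: h=7, slot 7 occupied => index 8.
Insert 562: h=3, slot 3 empty => index 3.
Insert 943: h=7, slots 7,8 occupied => index 9.
Insert 554: h=8, slots 8,9 occupied => index 10.
Table: [∅, ∅, ∅, 562, ∅, ∅, ∅, 618, 59, 943, 554, ∅, 103]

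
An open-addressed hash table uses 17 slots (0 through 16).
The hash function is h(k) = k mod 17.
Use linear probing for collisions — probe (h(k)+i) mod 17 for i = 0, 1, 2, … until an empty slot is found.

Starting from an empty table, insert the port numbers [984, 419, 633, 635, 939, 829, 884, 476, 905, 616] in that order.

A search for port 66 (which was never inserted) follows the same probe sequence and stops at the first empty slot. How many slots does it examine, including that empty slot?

Insert 984: h=15, slot 15 empty → index 15.
Insert 419: h=11, slot 11 empty → index 11.
Insert 633: h=4, slot 4 empty → index 4.
Insert 635: h=6, slot 6 empty → index 6.
Insert 939: h=4, slot 4 occupied → index 5.
Insert 829: h=13, slot 13 empty → index 13.
Insert 884: h=0, slot 0 empty → index 0.
Insert 476: h=0, slot 0 occupied → index 1.
Insert 905: h=4, slots 4,5,6 occupied → index 7.
Insert 616: h=4, slots 4,5,6,7 occupied → index 8.
Table: [884, 476, _, _, 633, 939, 635, 905, 616, _, _, 419, _, 829, _, 984, _]
Lookup 66: h=15, probe 15,16 → slot 16 empty, not found.

2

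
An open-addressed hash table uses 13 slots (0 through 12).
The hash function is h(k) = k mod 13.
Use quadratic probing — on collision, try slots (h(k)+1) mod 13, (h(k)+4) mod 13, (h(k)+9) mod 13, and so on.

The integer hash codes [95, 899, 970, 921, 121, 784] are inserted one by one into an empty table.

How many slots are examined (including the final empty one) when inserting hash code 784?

4

95: h=4 -> slot 4
899: h=2 -> slot 2
970: h=8 -> slot 8
921: h=11 -> slot 11
121: h=4, probe 4,5 -> slot 5
784: h=4, probe 4,5,8,0 -> slot 0
Table: [784, _, 899, _, 95, 121, _, _, 970, _, _, 921, _]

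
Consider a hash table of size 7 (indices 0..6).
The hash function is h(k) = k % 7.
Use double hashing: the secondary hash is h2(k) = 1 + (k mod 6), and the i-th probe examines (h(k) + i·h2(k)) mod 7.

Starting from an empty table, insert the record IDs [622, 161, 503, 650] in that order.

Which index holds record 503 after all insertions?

622 hashes to 6; slot 6 is free => place at 6.
161 hashes to 0; slot 0 is free => place at 0.
503 hashes to 6, h2=6; 6 taken => place at 5.
650 hashes to 6, h2=3; 6 taken => place at 2.
Table: [161, -, 650, -, -, 503, 622]

5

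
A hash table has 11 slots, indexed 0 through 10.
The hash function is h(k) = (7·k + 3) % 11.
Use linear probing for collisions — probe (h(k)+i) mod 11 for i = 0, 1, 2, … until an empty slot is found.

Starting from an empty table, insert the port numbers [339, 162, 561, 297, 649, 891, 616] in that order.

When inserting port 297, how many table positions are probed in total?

339 hashes to 0; slot 0 is free -> place at 0.
162 hashes to 4; slot 4 is free -> place at 4.
561 hashes to 3; slot 3 is free -> place at 3.
297 hashes to 3; 3,4 taken -> place at 5.
649 hashes to 3; 3,4,5 taken -> place at 6.
891 hashes to 3; 3,4,5,6 taken -> place at 7.
616 hashes to 3; 3,4,5,6,7 taken -> place at 8.
Table: [339, -, -, 561, 162, 297, 649, 891, 616, -, -]

3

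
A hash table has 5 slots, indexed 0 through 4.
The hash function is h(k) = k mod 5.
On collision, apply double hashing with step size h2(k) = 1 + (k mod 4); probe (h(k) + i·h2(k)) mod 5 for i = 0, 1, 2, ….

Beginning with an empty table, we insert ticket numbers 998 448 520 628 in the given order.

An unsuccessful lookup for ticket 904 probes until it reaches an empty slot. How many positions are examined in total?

998 hashes to 3; slot 3 is free => place at 3.
448 hashes to 3, h2=1; 3 taken => place at 4.
520 hashes to 0; slot 0 is free => place at 0.
628 hashes to 3, h2=1; 3,4,0 taken => place at 1.
Table: [520, 628, ., 998, 448]
Lookup 904: h=4, h2=1, probe 4,0,1,2 → slot 2 empty, not found.

4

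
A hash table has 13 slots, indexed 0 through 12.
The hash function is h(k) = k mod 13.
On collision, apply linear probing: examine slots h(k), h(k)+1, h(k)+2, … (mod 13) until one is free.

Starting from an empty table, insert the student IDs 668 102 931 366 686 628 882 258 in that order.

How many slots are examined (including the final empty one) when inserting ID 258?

668 hashes to 5; slot 5 is free -> place at 5.
102 hashes to 11; slot 11 is free -> place at 11.
931 hashes to 8; slot 8 is free -> place at 8.
366 hashes to 2; slot 2 is free -> place at 2.
686 hashes to 10; slot 10 is free -> place at 10.
628 hashes to 4; slot 4 is free -> place at 4.
882 hashes to 11; 11 taken -> place at 12.
258 hashes to 11; 11,12 taken -> place at 0.
Table: [258, _, 366, _, 628, 668, _, _, 931, _, 686, 102, 882]

3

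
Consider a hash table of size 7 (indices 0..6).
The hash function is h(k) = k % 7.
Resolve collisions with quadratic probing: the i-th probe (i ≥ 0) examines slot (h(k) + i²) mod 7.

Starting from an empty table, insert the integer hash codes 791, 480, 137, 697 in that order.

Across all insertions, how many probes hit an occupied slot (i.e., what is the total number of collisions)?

Insert 791: h=0, slot 0 empty → index 0.
Insert 480: h=4, slot 4 empty → index 4.
Insert 137: h=4, slot 4 occupied → index 5.
Insert 697: h=4, slots 4,5 occupied → index 1.
Table: [791, 697, —, —, 480, 137, —]

3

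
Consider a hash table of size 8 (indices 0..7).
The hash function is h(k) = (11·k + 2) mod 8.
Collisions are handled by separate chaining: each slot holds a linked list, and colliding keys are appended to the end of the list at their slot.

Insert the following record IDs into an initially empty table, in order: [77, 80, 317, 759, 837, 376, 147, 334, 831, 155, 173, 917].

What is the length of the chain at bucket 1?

Insert 77: h=1, bucket 1 empty -> new chain.
Insert 80: h=2, bucket 2 empty -> new chain.
Insert 317: h=1, bucket 1 nonempty -> append to chain.
Insert 759: h=7, bucket 7 empty -> new chain.
Insert 837: h=1, bucket 1 nonempty -> append to chain.
Insert 376: h=2, bucket 2 nonempty -> append to chain.
Insert 147: h=3, bucket 3 empty -> new chain.
Insert 334: h=4, bucket 4 empty -> new chain.
Insert 831: h=7, bucket 7 nonempty -> append to chain.
Insert 155: h=3, bucket 3 nonempty -> append to chain.
Insert 173: h=1, bucket 1 nonempty -> append to chain.
Insert 917: h=1, bucket 1 nonempty -> append to chain.
Final buckets:
0: ∅
1: 77 -> 317 -> 837 -> 173 -> 917
2: 80 -> 376
3: 147 -> 155
4: 334
5: ∅
6: ∅
7: 759 -> 831

5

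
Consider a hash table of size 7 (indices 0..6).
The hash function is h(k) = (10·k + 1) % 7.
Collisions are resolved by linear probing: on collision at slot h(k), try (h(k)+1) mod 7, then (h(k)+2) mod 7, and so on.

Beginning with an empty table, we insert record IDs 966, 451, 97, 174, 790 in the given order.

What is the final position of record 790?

0

966: h=1 => slot 1
451: h=3 => slot 3
97: h=5 => slot 5
174: h=5, probe 5,6 => slot 6
790: h=5, probe 5,6,0 => slot 0
Table: [790, 966, _, 451, _, 97, 174]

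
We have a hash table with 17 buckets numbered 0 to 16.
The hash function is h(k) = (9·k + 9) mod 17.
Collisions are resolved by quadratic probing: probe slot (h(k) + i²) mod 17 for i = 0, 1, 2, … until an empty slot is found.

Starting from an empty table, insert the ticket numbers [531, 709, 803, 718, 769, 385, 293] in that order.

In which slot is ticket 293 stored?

2

531 hashes to 11; slot 11 is free → place at 11.
709 hashes to 15; slot 15 is free → place at 15.
803 hashes to 11; 11 taken → place at 12.
718 hashes to 11; 11,12,15 taken → place at 3.
769 hashes to 11; 11,12,15,3 taken → place at 10.
385 hashes to 6; slot 6 is free → place at 6.
293 hashes to 11; 11,12,15,3,10 taken → place at 2.
Table: [_, _, 293, 718, _, _, 385, _, _, _, 769, 531, 803, _, _, 709, _]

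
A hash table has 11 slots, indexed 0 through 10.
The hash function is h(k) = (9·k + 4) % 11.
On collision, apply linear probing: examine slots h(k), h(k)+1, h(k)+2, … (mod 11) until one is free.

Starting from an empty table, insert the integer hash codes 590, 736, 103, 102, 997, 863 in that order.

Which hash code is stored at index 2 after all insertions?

590: h=1 => slot 1
736: h=6 => slot 6
103: h=7 => slot 7
102: h=9 => slot 9
997: h=1, probe 1,2 => slot 2
863: h=5 => slot 5
Table: [—, 590, 997, —, —, 863, 736, 103, —, 102, —]

997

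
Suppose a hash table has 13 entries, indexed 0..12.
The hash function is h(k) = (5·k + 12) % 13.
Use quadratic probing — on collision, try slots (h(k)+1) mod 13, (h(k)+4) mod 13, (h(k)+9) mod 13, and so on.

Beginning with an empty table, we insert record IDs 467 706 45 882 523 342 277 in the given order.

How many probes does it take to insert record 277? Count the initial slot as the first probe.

5

Insert 467: h=7, slot 7 empty => index 7.
Insert 706: h=6, slot 6 empty => index 6.
Insert 45: h=3, slot 3 empty => index 3.
Insert 882: h=2, slot 2 empty => index 2.
Insert 523: h=1, slot 1 empty => index 1.
Insert 342: h=6, slots 6,7 occupied => index 10.
Insert 277: h=6, slots 6,7,10,2 occupied => index 9.
Table: [_, 523, 882, 45, _, _, 706, 467, _, 277, 342, _, _]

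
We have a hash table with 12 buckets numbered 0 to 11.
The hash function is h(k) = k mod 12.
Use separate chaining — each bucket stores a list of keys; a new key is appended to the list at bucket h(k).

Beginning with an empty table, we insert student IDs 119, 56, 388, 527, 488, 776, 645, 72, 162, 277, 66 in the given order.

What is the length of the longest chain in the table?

119 -> bucket 11
56 -> bucket 8
388 -> bucket 4
527 -> bucket 11 (collision)
488 -> bucket 8 (collision)
776 -> bucket 8 (collision)
645 -> bucket 9
72 -> bucket 0
162 -> bucket 6
277 -> bucket 1
66 -> bucket 6 (collision)
Final buckets:
0: 72
1: 277
2: -
3: -
4: 388
5: -
6: 162 -> 66
7: -
8: 56 -> 488 -> 776
9: 645
10: -
11: 119 -> 527

3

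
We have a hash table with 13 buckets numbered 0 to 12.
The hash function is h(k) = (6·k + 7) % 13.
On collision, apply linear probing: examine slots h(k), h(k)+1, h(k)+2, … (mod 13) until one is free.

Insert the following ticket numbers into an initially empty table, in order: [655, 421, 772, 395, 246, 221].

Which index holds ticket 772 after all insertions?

0

655: h=11 → slot 11
421: h=11, probe 11,12 → slot 12
772: h=11, probe 11,12,0 → slot 0
395: h=11, probe 11,12,0,1 → slot 1
246: h=1, probe 1,2 → slot 2
221: h=7 → slot 7
Table: [772, 395, 246, _, _, _, _, 221, _, _, _, 655, 421]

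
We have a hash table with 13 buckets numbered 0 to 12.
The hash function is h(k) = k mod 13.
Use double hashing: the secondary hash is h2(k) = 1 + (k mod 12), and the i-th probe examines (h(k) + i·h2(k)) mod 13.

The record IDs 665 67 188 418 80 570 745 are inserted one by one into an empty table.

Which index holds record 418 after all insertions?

665: h=2 => slot 2
67: h=2, h2=8, probe 2,10 => slot 10
188: h=6 => slot 6
418: h=2, h2=11, probe 2,0 => slot 0
80: h=2, h2=9, probe 2,11 => slot 11
570: h=11, h2=7, probe 11,5 => slot 5
745: h=4 => slot 4
Table: [418, ∅, 665, ∅, 745, 570, 188, ∅, ∅, ∅, 67, 80, ∅]

0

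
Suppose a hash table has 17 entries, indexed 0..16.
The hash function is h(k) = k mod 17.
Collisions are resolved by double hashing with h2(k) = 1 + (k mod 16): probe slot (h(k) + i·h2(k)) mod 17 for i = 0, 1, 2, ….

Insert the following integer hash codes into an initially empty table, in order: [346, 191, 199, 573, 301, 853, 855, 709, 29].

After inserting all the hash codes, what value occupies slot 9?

573

Insert 346: h=6, slot 6 empty => index 6.
Insert 191: h=4, slot 4 empty => index 4.
Insert 199: h=12, slot 12 empty => index 12.
Insert 573: h=12, h2=14, slot 12 occupied => index 9.
Insert 301: h=12, h2=14, slots 12,9,6 occupied => index 3.
Insert 853: h=3, h2=6, slots 3,9 occupied => index 15.
Insert 855: h=5, slot 5 empty => index 5.
Insert 709: h=12, h2=6, slot 12 occupied => index 1.
Insert 29: h=12, h2=14, slots 12,9,6,3 occupied => index 0.
Table: [29, 709, —, 301, 191, 855, 346, —, —, 573, —, —, 199, —, —, 853, —]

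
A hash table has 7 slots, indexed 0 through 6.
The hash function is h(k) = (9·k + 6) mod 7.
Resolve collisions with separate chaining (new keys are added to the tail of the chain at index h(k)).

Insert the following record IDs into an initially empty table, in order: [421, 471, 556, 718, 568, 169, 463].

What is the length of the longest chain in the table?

421 → bucket 1
471 → bucket 3
556 → bucket 5
718 → bucket 0
568 → bucket 1 (collision)
169 → bucket 1 (collision)
463 → bucket 1 (collision)
Final buckets:
0: 718
1: 421 -> 568 -> 169 -> 463
2: ∅
3: 471
4: ∅
5: 556
6: ∅

4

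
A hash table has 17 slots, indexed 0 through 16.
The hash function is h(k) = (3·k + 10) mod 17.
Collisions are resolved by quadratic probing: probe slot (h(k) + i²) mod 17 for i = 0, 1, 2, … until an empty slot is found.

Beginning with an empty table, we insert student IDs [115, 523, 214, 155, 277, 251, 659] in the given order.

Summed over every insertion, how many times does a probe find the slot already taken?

115 hashes to 15; slot 15 is free => place at 15.
523 hashes to 15; 15 taken => place at 16.
214 hashes to 6; slot 6 is free => place at 6.
155 hashes to 16; 16 taken => place at 0.
277 hashes to 8; slot 8 is free => place at 8.
251 hashes to 15; 15,16 taken => place at 2.
659 hashes to 15; 15,16,2 taken => place at 7.
Table: [155, -, 251, -, -, -, 214, 659, 277, -, -, -, -, -, -, 115, 523]

7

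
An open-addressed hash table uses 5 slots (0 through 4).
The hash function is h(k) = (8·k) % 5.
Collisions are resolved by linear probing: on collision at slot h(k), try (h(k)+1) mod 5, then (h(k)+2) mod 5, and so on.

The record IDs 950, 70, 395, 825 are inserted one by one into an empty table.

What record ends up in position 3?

825

Insert 950: h=0, slot 0 empty => index 0.
Insert 70: h=0, slot 0 occupied => index 1.
Insert 395: h=0, slots 0,1 occupied => index 2.
Insert 825: h=0, slots 0,1,2 occupied => index 3.
Table: [950, 70, 395, 825, ∅]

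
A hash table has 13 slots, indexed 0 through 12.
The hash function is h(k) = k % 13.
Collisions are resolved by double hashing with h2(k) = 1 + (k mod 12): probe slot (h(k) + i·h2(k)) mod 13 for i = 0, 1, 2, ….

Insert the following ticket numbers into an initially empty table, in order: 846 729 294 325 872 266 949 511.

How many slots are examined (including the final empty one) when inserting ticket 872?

2

846: h=1 → slot 1
729: h=1, h2=10, probe 1,11 → slot 11
294: h=8 → slot 8
325: h=0 → slot 0
872: h=1, h2=9, probe 1,10 → slot 10
266: h=6 → slot 6
949: h=0, h2=2, probe 0,2 → slot 2
511: h=4 → slot 4
Table: [325, 846, 949, —, 511, —, 266, —, 294, —, 872, 729, —]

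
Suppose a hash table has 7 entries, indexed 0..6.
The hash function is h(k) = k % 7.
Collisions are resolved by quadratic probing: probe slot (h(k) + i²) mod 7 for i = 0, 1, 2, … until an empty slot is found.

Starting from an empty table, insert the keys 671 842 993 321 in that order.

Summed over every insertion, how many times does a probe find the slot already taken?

671: h=6 → slot 6
842: h=2 → slot 2
993: h=6, probe 6,0 → slot 0
321: h=6, probe 6,0,3 → slot 3
Table: [993, -, 842, 321, -, -, 671]

3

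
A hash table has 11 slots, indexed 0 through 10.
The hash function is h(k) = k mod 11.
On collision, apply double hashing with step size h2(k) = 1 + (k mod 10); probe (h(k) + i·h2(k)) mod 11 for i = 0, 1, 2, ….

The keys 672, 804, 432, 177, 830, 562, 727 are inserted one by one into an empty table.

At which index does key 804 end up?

6

672: h=1 -> slot 1
804: h=1, h2=5, probe 1,6 -> slot 6
432: h=3 -> slot 3
177: h=1, h2=8, probe 1,9 -> slot 9
830: h=5 -> slot 5
562: h=1, h2=3, probe 1,4 -> slot 4
727: h=1, h2=8, probe 1,9,6,3,0 -> slot 0
Table: [727, 672, -, 432, 562, 830, 804, -, -, 177, -]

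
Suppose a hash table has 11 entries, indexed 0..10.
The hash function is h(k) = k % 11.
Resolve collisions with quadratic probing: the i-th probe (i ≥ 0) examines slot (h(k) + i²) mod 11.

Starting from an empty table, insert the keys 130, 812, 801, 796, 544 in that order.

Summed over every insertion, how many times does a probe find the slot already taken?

130 hashes to 9; slot 9 is free => place at 9.
812 hashes to 9; 9 taken => place at 10.
801 hashes to 9; 9,10 taken => place at 2.
796 hashes to 4; slot 4 is free => place at 4.
544 hashes to 5; slot 5 is free => place at 5.
Table: [∅, ∅, 801, ∅, 796, 544, ∅, ∅, ∅, 130, 812]

3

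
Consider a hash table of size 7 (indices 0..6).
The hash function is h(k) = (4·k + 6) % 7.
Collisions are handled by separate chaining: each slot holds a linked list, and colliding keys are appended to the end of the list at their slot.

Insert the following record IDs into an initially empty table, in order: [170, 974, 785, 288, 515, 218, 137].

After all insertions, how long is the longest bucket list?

4

Insert 170: h=0, bucket 0 empty → new chain.
Insert 974: h=3, bucket 3 empty → new chain.
Insert 785: h=3, bucket 3 nonempty → append to chain.
Insert 288: h=3, bucket 3 nonempty → append to chain.
Insert 515: h=1, bucket 1 empty → new chain.
Insert 218: h=3, bucket 3 nonempty → append to chain.
Insert 137: h=1, bucket 1 nonempty → append to chain.
Final buckets:
0: 170
1: 515 -> 137
2: ∅
3: 974 -> 785 -> 288 -> 218
4: ∅
5: ∅
6: ∅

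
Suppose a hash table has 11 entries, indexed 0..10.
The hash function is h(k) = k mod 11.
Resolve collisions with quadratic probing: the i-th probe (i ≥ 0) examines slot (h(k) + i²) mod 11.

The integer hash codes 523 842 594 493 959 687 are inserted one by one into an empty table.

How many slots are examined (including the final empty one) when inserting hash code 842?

2

Insert 523: h=6, slot 6 empty -> index 6.
Insert 842: h=6, slot 6 occupied -> index 7.
Insert 594: h=0, slot 0 empty -> index 0.
Insert 493: h=9, slot 9 empty -> index 9.
Insert 959: h=2, slot 2 empty -> index 2.
Insert 687: h=5, slot 5 empty -> index 5.
Table: [594, ., 959, ., ., 687, 523, 842, ., 493, .]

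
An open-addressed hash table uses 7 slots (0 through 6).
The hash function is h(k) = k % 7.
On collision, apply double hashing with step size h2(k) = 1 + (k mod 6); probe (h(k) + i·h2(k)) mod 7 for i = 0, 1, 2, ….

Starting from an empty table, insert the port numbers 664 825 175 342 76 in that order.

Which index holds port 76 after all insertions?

4

Insert 664: h=6, slot 6 empty -> index 6.
Insert 825: h=6, h2=4, slot 6 occupied -> index 3.
Insert 175: h=0, slot 0 empty -> index 0.
Insert 342: h=6, h2=1, slots 6,0 occupied -> index 1.
Insert 76: h=6, h2=5, slot 6 occupied -> index 4.
Table: [175, 342, ∅, 825, 76, ∅, 664]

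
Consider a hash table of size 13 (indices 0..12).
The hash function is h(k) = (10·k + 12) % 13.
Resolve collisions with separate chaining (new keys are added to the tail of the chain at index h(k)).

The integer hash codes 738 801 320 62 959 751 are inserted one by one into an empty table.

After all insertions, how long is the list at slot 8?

4

Insert 738: h=8, bucket 8 empty → new chain.
Insert 801: h=1, bucket 1 empty → new chain.
Insert 320: h=1, bucket 1 nonempty → append to chain.
Insert 62: h=8, bucket 8 nonempty → append to chain.
Insert 959: h=8, bucket 8 nonempty → append to chain.
Insert 751: h=8, bucket 8 nonempty → append to chain.
Final buckets:
0: _
1: 801 -> 320
2: _
3: _
4: _
5: _
6: _
7: _
8: 738 -> 62 -> 959 -> 751
9: _
10: _
11: _
12: _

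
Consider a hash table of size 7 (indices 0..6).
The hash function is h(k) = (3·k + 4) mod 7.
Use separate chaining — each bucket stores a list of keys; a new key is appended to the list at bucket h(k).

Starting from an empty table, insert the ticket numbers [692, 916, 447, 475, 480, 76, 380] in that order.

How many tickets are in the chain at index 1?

5

692 -> bucket 1
916 -> bucket 1 (collision)
447 -> bucket 1 (collision)
475 -> bucket 1 (collision)
480 -> bucket 2
76 -> bucket 1 (collision)
380 -> bucket 3
Final buckets:
0: _
1: 692 -> 916 -> 447 -> 475 -> 76
2: 480
3: 380
4: _
5: _
6: _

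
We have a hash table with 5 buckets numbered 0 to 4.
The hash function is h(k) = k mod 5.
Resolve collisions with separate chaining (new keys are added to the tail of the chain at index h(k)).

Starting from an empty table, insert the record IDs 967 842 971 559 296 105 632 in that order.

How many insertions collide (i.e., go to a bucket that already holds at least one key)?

Insert 967: h=2, bucket 2 empty → new chain.
Insert 842: h=2, bucket 2 nonempty → append to chain.
Insert 971: h=1, bucket 1 empty → new chain.
Insert 559: h=4, bucket 4 empty → new chain.
Insert 296: h=1, bucket 1 nonempty → append to chain.
Insert 105: h=0, bucket 0 empty → new chain.
Insert 632: h=2, bucket 2 nonempty → append to chain.
Final buckets:
0: 105
1: 971 -> 296
2: 967 -> 842 -> 632
3: _
4: 559

3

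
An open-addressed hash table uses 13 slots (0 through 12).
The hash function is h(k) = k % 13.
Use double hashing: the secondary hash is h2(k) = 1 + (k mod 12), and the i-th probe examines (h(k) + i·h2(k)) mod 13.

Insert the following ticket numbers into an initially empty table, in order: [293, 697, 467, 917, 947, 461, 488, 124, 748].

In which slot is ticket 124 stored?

4

Insert 293: h=7, slot 7 empty => index 7.
Insert 697: h=8, slot 8 empty => index 8.
Insert 467: h=12, slot 12 empty => index 12.
Insert 917: h=7, h2=6, slot 7 occupied => index 0.
Insert 947: h=11, slot 11 empty => index 11.
Insert 461: h=6, slot 6 empty => index 6.
Insert 488: h=7, h2=9, slot 7 occupied => index 3.
Insert 124: h=7, h2=5, slots 7,12 occupied => index 4.
Insert 748: h=7, h2=5, slots 7,12,4 occupied => index 9.
Table: [917, ∅, ∅, 488, 124, ∅, 461, 293, 697, 748, ∅, 947, 467]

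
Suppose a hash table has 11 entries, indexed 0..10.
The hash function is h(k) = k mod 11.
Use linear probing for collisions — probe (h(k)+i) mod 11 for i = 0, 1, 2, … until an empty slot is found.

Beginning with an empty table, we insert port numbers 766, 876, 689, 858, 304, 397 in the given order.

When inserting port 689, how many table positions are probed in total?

Insert 766: h=7, slot 7 empty => index 7.
Insert 876: h=7, slot 7 occupied => index 8.
Insert 689: h=7, slots 7,8 occupied => index 9.
Insert 858: h=0, slot 0 empty => index 0.
Insert 304: h=7, slots 7,8,9 occupied => index 10.
Insert 397: h=1, slot 1 empty => index 1.
Table: [858, 397, _, _, _, _, _, 766, 876, 689, 304]

3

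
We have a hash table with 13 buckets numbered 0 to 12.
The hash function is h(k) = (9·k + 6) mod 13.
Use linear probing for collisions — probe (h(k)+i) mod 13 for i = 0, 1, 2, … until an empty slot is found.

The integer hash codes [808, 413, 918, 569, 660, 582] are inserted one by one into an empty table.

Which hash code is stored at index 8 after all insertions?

582

808 hashes to 11; slot 11 is free => place at 11.
413 hashes to 5; slot 5 is free => place at 5.
918 hashes to 0; slot 0 is free => place at 0.
569 hashes to 5; 5 taken => place at 6.
660 hashes to 5; 5,6 taken => place at 7.
582 hashes to 5; 5,6,7 taken => place at 8.
Table: [918, ∅, ∅, ∅, ∅, 413, 569, 660, 582, ∅, ∅, 808, ∅]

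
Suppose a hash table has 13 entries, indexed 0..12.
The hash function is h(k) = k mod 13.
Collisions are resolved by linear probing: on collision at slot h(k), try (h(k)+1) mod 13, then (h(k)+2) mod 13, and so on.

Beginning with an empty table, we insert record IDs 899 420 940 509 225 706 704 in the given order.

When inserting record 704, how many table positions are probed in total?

Insert 899: h=2, slot 2 empty -> index 2.
Insert 420: h=4, slot 4 empty -> index 4.
Insert 940: h=4, slot 4 occupied -> index 5.
Insert 509: h=2, slot 2 occupied -> index 3.
Insert 225: h=4, slots 4,5 occupied -> index 6.
Insert 706: h=4, slots 4,5,6 occupied -> index 7.
Insert 704: h=2, slots 2,3,4,5,6,7 occupied -> index 8.
Table: [-, -, 899, 509, 420, 940, 225, 706, 704, -, -, -, -]

7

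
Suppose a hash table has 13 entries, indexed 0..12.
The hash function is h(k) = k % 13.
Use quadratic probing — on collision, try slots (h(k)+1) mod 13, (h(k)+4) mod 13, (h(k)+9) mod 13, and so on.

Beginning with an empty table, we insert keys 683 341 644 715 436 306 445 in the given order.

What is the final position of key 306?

683 hashes to 7; slot 7 is free -> place at 7.
341 hashes to 3; slot 3 is free -> place at 3.
644 hashes to 7; 7 taken -> place at 8.
715 hashes to 0; slot 0 is free -> place at 0.
436 hashes to 7; 7,8 taken -> place at 11.
306 hashes to 7; 7,8,11,3 taken -> place at 10.
445 hashes to 3; 3 taken -> place at 4.
Table: [715, -, -, 341, 445, -, -, 683, 644, -, 306, 436, -]

10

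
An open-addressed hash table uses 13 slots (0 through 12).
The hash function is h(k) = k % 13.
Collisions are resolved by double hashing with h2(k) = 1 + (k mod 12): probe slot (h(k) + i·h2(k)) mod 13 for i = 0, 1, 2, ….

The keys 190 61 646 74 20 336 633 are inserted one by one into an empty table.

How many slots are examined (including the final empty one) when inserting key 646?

190: h=8 -> slot 8
61: h=9 -> slot 9
646: h=9, h2=11, probe 9,7 -> slot 7
74: h=9, h2=3, probe 9,12 -> slot 12
20: h=7, h2=9, probe 7,3 -> slot 3
336: h=11 -> slot 11
633: h=9, h2=10, probe 9,6 -> slot 6
Table: [—, —, —, 20, —, —, 633, 646, 190, 61, —, 336, 74]

2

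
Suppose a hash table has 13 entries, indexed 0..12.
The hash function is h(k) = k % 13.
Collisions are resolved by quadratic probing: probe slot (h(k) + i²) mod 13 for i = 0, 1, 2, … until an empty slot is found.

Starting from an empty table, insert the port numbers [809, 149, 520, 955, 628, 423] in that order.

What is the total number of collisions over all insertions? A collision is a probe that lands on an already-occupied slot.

2

809 hashes to 3; slot 3 is free => place at 3.
149 hashes to 6; slot 6 is free => place at 6.
520 hashes to 0; slot 0 is free => place at 0.
955 hashes to 6; 6 taken => place at 7.
628 hashes to 4; slot 4 is free => place at 4.
423 hashes to 7; 7 taken => place at 8.
Table: [520, ., ., 809, 628, ., 149, 955, 423, ., ., ., .]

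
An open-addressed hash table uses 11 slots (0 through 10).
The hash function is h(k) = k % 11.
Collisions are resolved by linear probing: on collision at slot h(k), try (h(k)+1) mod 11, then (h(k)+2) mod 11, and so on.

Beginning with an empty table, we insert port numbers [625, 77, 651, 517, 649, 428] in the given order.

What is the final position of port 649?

625 hashes to 9; slot 9 is free => place at 9.
77 hashes to 0; slot 0 is free => place at 0.
651 hashes to 2; slot 2 is free => place at 2.
517 hashes to 0; 0 taken => place at 1.
649 hashes to 0; 0,1,2 taken => place at 3.
428 hashes to 10; slot 10 is free => place at 10.
Table: [77, 517, 651, 649, -, -, -, -, -, 625, 428]

3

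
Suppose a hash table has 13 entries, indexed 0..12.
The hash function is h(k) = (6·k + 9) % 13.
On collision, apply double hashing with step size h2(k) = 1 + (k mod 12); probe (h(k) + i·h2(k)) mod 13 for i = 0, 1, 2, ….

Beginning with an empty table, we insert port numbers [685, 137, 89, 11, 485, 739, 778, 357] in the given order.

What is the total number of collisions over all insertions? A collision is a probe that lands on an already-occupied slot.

3

685 hashes to 11; slot 11 is free → place at 11.
137 hashes to 12; slot 12 is free → place at 12.
89 hashes to 10; slot 10 is free → place at 10.
11 hashes to 10, h2=12; 10 taken → place at 9.
485 hashes to 7; slot 7 is free → place at 7.
739 hashes to 10, h2=8; 10 taken → place at 5.
778 hashes to 10, h2=11; 10 taken → place at 8.
357 hashes to 6; slot 6 is free → place at 6.
Table: [., ., ., ., ., 739, 357, 485, 778, 11, 89, 685, 137]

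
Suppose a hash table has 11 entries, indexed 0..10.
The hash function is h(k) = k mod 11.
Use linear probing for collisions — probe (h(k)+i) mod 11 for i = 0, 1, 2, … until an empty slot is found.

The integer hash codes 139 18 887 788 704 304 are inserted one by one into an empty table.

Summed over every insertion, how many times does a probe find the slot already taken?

11

139: h=7 => slot 7
18: h=7, probe 7,8 => slot 8
887: h=7, probe 7,8,9 => slot 9
788: h=7, probe 7,8,9,10 => slot 10
704: h=0 => slot 0
304: h=7, probe 7,8,9,10,0,1 => slot 1
Table: [704, 304, ., ., ., ., ., 139, 18, 887, 788]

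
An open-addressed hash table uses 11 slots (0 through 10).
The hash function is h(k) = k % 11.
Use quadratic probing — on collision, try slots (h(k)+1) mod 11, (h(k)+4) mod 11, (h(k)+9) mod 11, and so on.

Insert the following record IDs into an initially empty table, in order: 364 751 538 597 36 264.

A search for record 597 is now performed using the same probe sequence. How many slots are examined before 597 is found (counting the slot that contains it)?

Insert 364: h=1, slot 1 empty -> index 1.
Insert 751: h=3, slot 3 empty -> index 3.
Insert 538: h=10, slot 10 empty -> index 10.
Insert 597: h=3, slot 3 occupied -> index 4.
Insert 36: h=3, slots 3,4 occupied -> index 7.
Insert 264: h=0, slot 0 empty -> index 0.
Table: [264, 364, _, 751, 597, _, _, 36, _, _, 538]
Lookup 597: h=3, probe 3,4 → found at 4.

2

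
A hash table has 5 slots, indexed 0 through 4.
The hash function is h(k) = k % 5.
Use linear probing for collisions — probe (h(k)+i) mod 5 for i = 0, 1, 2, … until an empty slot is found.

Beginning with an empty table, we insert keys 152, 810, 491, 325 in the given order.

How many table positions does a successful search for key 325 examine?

4

152 hashes to 2; slot 2 is free => place at 2.
810 hashes to 0; slot 0 is free => place at 0.
491 hashes to 1; slot 1 is free => place at 1.
325 hashes to 0; 0,1,2 taken => place at 3.
Table: [810, 491, 152, 325, .]
Lookup 325: h=0, probe 0,1,2,3 → found at 3.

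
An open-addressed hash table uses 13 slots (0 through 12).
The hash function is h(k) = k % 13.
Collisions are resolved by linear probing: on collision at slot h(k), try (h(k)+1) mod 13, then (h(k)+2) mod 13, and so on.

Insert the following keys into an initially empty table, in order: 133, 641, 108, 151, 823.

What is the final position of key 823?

133 hashes to 3; slot 3 is free → place at 3.
641 hashes to 4; slot 4 is free → place at 4.
108 hashes to 4; 4 taken → place at 5.
151 hashes to 8; slot 8 is free → place at 8.
823 hashes to 4; 4,5 taken → place at 6.
Table: [., ., ., 133, 641, 108, 823, ., 151, ., ., ., .]

6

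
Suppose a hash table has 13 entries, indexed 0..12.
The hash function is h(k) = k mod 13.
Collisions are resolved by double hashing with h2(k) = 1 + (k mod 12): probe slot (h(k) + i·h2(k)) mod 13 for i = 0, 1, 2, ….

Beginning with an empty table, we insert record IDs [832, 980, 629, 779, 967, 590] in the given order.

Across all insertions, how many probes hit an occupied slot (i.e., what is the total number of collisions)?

6

832 hashes to 0; slot 0 is free => place at 0.
980 hashes to 5; slot 5 is free => place at 5.
629 hashes to 5, h2=6; 5 taken => place at 11.
779 hashes to 12; slot 12 is free => place at 12.
967 hashes to 5, h2=8; 5,0 taken => place at 8.
590 hashes to 5, h2=3; 5,8,11 taken => place at 1.
Table: [832, 590, ∅, ∅, ∅, 980, ∅, ∅, 967, ∅, ∅, 629, 779]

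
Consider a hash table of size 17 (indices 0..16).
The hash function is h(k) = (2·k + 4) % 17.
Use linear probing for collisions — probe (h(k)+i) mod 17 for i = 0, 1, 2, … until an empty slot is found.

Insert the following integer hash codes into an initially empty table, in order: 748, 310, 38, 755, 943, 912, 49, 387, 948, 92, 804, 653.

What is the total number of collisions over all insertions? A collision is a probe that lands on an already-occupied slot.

748 hashes to 4; slot 4 is free -> place at 4.
310 hashes to 12; slot 12 is free -> place at 12.
38 hashes to 12; 12 taken -> place at 13.
755 hashes to 1; slot 1 is free -> place at 1.
943 hashes to 3; slot 3 is free -> place at 3.
912 hashes to 9; slot 9 is free -> place at 9.
49 hashes to 0; slot 0 is free -> place at 0.
387 hashes to 13; 13 taken -> place at 14.
948 hashes to 13; 13,14 taken -> place at 15.
92 hashes to 1; 1 taken -> place at 2.
804 hashes to 14; 14,15 taken -> place at 16.
653 hashes to 1; 1,2,3,4 taken -> place at 5.
Table: [49, 755, 92, 943, 748, 653, ., ., ., 912, ., ., 310, 38, 387, 948, 804]

11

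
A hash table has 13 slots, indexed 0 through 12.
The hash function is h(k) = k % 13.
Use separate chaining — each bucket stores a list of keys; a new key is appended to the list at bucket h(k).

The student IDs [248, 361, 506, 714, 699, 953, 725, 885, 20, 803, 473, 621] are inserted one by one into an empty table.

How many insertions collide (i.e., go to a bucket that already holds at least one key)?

248 -> bucket 1
361 -> bucket 10
506 -> bucket 12
714 -> bucket 12 (collision)
699 -> bucket 10 (collision)
953 -> bucket 4
725 -> bucket 10 (collision)
885 -> bucket 1 (collision)
20 -> bucket 7
803 -> bucket 10 (collision)
473 -> bucket 5
621 -> bucket 10 (collision)
Final buckets:
0: —
1: 248 -> 885
2: —
3: —
4: 953
5: 473
6: —
7: 20
8: —
9: —
10: 361 -> 699 -> 725 -> 803 -> 621
11: —
12: 506 -> 714

6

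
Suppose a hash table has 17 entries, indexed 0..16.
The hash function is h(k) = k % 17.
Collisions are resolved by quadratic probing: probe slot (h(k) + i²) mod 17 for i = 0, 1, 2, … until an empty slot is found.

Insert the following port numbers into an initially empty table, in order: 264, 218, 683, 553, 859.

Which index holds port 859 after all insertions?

13

264 hashes to 9; slot 9 is free → place at 9.
218 hashes to 14; slot 14 is free → place at 14.
683 hashes to 3; slot 3 is free → place at 3.
553 hashes to 9; 9 taken → place at 10.
859 hashes to 9; 9,10 taken → place at 13.
Table: [—, —, —, 683, —, —, —, —, —, 264, 553, —, —, 859, 218, —, —]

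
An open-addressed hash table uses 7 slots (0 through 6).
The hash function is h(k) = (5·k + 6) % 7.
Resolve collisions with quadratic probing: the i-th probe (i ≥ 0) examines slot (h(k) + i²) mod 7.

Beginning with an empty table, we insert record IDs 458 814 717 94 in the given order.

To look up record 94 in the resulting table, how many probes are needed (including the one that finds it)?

458 hashes to 0; slot 0 is free -> place at 0.
814 hashes to 2; slot 2 is free -> place at 2.
717 hashes to 0; 0 taken -> place at 1.
94 hashes to 0; 0,1 taken -> place at 4.
Table: [458, 717, 814, ., 94, ., .]
Lookup 94: h=0, probe 0,1,4 → found at 4.

3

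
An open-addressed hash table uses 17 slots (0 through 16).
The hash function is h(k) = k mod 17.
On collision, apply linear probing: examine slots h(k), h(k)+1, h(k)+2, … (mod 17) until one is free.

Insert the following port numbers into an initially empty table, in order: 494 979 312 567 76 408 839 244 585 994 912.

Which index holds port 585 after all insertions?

12

494 hashes to 1; slot 1 is free → place at 1.
979 hashes to 10; slot 10 is free → place at 10.
312 hashes to 6; slot 6 is free → place at 6.
567 hashes to 6; 6 taken → place at 7.
76 hashes to 8; slot 8 is free → place at 8.
408 hashes to 0; slot 0 is free → place at 0.
839 hashes to 6; 6,7,8 taken → place at 9.
244 hashes to 6; 6,7,8,9,10 taken → place at 11.
585 hashes to 7; 7,8,9,10,11 taken → place at 12.
994 hashes to 8; 8,9,10,11,12 taken → place at 13.
912 hashes to 11; 11,12,13 taken → place at 14.
Table: [408, 494, —, —, —, —, 312, 567, 76, 839, 979, 244, 585, 994, 912, —, —]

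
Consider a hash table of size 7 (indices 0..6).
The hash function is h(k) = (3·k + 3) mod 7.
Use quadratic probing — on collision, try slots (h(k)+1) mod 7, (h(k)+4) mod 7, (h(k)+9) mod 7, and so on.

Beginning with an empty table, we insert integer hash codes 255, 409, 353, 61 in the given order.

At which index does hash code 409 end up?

6

Insert 255: h=5, slot 5 empty → index 5.
Insert 409: h=5, slot 5 occupied → index 6.
Insert 353: h=5, slots 5,6 occupied → index 2.
Insert 61: h=4, slot 4 empty → index 4.
Table: [—, —, 353, —, 61, 255, 409]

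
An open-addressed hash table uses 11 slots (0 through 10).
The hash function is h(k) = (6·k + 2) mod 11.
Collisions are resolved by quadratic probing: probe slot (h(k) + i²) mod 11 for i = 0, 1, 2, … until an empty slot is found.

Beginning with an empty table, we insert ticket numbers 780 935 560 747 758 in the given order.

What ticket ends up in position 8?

780: h=7 -> slot 7
935: h=2 -> slot 2
560: h=7, probe 7,8 -> slot 8
747: h=7, probe 7,8,0 -> slot 0
758: h=7, probe 7,8,0,5 -> slot 5
Table: [747, —, 935, —, —, 758, —, 780, 560, —, —]

560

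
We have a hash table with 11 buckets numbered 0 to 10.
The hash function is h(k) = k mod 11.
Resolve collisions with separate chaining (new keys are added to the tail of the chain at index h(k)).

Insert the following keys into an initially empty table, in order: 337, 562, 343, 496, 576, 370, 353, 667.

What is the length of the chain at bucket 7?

3

Insert 337: h=7, bucket 7 empty → new chain.
Insert 562: h=1, bucket 1 empty → new chain.
Insert 343: h=2, bucket 2 empty → new chain.
Insert 496: h=1, bucket 1 nonempty → append to chain.
Insert 576: h=4, bucket 4 empty → new chain.
Insert 370: h=7, bucket 7 nonempty → append to chain.
Insert 353: h=1, bucket 1 nonempty → append to chain.
Insert 667: h=7, bucket 7 nonempty → append to chain.
Final buckets:
0: -
1: 562 -> 496 -> 353
2: 343
3: -
4: 576
5: -
6: -
7: 337 -> 370 -> 667
8: -
9: -
10: -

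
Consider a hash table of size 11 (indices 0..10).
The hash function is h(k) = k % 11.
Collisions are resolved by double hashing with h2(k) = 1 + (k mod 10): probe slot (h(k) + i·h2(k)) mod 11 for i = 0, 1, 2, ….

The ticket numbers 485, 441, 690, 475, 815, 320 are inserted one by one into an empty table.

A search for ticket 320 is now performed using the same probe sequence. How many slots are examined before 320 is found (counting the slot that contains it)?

Insert 485: h=1, slot 1 empty → index 1.
Insert 441: h=1, h2=2, slot 1 occupied → index 3.
Insert 690: h=8, slot 8 empty → index 8.
Insert 475: h=2, slot 2 empty → index 2.
Insert 815: h=1, h2=6, slot 1 occupied → index 7.
Insert 320: h=1, h2=1, slots 1,2,3 occupied → index 4.
Table: [., 485, 475, 441, 320, ., ., 815, 690, ., .]
Lookup 320: h=1, h2=1, probe 1,2,3,4 → found at 4.

4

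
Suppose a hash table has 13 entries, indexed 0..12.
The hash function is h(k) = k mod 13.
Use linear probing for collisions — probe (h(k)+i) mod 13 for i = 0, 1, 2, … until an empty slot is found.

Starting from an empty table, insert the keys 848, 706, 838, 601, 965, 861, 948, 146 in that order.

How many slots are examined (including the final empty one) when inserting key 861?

Insert 848: h=3, slot 3 empty -> index 3.
Insert 706: h=4, slot 4 empty -> index 4.
Insert 838: h=6, slot 6 empty -> index 6.
Insert 601: h=3, slots 3,4 occupied -> index 5.
Insert 965: h=3, slots 3,4,5,6 occupied -> index 7.
Insert 861: h=3, slots 3,4,5,6,7 occupied -> index 8.
Insert 948: h=12, slot 12 empty -> index 12.
Insert 146: h=3, slots 3,4,5,6,7,8 occupied -> index 9.
Table: [_, _, _, 848, 706, 601, 838, 965, 861, 146, _, _, 948]

6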